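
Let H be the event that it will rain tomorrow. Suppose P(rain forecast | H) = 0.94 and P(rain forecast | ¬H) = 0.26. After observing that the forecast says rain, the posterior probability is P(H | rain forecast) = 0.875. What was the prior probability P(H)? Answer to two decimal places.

P(H) = 0.66

Bayes' rule in odds form gives O(H|E) = O(H)·[P(E|H)/P(E|¬H)], hence O(H) = O(H|E)/LR.
Posterior odds = 0.875/(1−0.875) = 7.0000. LR = 0.94/0.26 = 3.6154.
Prior odds = 7.0000/3.6154 = 1.9362, so P(H) = 1.9362/(1+1.9362) ≈ 0.66.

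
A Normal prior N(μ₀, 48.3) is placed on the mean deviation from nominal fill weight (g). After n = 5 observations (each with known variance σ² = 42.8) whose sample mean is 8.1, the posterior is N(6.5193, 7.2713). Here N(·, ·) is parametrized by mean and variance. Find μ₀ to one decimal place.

With known observation variance, the Normal–Normal posterior has precision τ_n = τ₀ + n/σ² and mean μ_n = (τ₀μ₀ + (n/σ²)x̄)/τ_n.
Here τ₀ = 1/48.3 = 0.020704 and τ_data = 5/42.8 = 0.116822, so τ_n = 0.137526.
Rearranging for μ₀: μ₀ = (μ_n·τ_n − τ_data·x̄)/τ₀ = (6.5193·0.137526 − 0.116822·8.1) / 0.020704 = -0.049685/0.020704 ≈ -2.4.

μ₀ = -2.4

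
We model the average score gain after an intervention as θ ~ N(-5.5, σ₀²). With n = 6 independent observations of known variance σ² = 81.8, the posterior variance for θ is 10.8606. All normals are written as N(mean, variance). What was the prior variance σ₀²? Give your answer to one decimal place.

Posterior precision equals prior precision plus data precision: 1/σ_n² = 1/σ₀² + n/σ².
So 1/σ₀² = 1/10.8606 − 6/81.8 = 0.092076 − 0.073350 = 0.018726.
Hence σ₀² = 1/0.018726 ≈ 53.4.

σ₀² = 53.4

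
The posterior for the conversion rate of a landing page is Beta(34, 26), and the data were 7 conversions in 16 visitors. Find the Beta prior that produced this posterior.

Beta is conjugate to the binomial likelihood: posterior = Beta(α+s, β+f).
So α = 34 − 7 = 27 and β = 26 − 9 = 17.

Beta(27, 17)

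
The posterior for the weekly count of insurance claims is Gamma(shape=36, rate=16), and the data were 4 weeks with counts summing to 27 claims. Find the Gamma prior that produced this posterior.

Gamma(shape=9, rate=12)

A Gamma(α, β) prior (rate parametrization) on a Poisson rate with n observations summing to S gives posterior Gamma(α+S, β+n).
So α = 36 − 27 = 9 and β = 16 − 4 = 12.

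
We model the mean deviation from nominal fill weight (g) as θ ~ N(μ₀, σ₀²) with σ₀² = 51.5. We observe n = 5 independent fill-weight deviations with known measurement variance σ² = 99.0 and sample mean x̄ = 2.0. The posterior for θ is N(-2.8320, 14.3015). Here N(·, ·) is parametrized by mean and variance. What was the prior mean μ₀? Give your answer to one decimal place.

μ₀ = -15.4

With known observation variance, the Normal–Normal posterior has precision τ_n = τ₀ + n/σ² and mean μ_n = (τ₀μ₀ + (n/σ²)x̄)/τ_n.
Here τ₀ = 1/51.5 = 0.019417 and τ_data = 5/99.0 = 0.050505, so τ_n = 0.069922.
Rearranging for μ₀: μ₀ = (μ_n·τ_n − τ_data·x̄)/τ₀ = (-2.8320·0.069922 − 0.050505·2.0) / 0.019417 = -0.299029/0.019417 ≈ -15.4.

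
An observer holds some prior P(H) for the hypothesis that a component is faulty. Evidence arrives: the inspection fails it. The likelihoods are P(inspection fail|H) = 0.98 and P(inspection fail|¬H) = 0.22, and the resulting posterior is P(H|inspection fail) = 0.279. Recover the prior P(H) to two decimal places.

P(H) = 0.08

In odds form, posterior odds = prior odds × likelihood ratio, so prior odds = posterior odds ÷ LR.
Posterior odds = 0.279/(1−0.279) = 0.3870. LR = 0.98/0.22 = 4.4545.
Prior odds = 0.3870/4.4545 = 0.0869, so P(H) = 0.0869/(1+0.0869) ≈ 0.08.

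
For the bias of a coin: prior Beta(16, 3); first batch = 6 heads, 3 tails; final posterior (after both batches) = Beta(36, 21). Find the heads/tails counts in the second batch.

14 heads and 15 tails

Sequential conjugate updates are equivalent to a single update on the pooled data, so total successes = posterior α − prior α and total failures = posterior β − prior β.
Total across both batches: 36−16=20 heads, 21−3=18 tails.
Subtract the first batch: 20−6=14 heads and 18−3=15 tails.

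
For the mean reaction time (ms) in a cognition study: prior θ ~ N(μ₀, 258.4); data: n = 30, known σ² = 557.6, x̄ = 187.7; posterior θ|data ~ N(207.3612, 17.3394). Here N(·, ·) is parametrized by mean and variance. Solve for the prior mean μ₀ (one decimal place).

The posterior mean is a precision-weighted average: μ_n = (τ₀μ₀ + τ_data·x̄)/(τ₀+τ_data), with τ₀=1/σ₀² and τ_data=n/σ².
Here τ₀ = 1/258.4 = 0.003870 and τ_data = 30/557.6 = 0.053802, so τ_n = 0.057672.
Rearranging for μ₀: μ₀ = (μ_n·τ_n − τ_data·x̄)/τ₀ = (207.3612·0.057672 − 0.053802·187.7) / 0.003870 = 1.860300/0.003870 ≈ 480.7.

μ₀ = 480.7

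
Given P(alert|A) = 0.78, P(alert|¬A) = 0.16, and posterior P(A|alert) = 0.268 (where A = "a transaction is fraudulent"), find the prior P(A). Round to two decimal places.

Bayes' rule in odds form gives O(A|E) = O(A)·[P(E|A)/P(E|¬A)], hence O(A) = O(A|E)/LR.
Posterior odds = 0.268/(1−0.268) = 0.3661. LR = 0.78/0.16 = 4.8750.
Prior odds = 0.3661/4.8750 = 0.0751, so P(A) = 0.0751/(1+0.0751) ≈ 0.07.

P(A) = 0.07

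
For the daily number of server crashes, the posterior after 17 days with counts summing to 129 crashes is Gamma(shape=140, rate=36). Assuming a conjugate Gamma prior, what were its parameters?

Gamma(shape=11, rate=19)

A Gamma(α, β) prior (rate parametrization) on a Poisson rate with n observations summing to S gives posterior Gamma(α+S, β+n).
So α = 140 − 129 = 11 and β = 36 − 17 = 19.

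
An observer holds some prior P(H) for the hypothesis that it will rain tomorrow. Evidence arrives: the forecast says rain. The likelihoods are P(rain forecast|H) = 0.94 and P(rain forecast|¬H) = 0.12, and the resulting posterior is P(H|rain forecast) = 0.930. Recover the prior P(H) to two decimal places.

In odds form, posterior odds = prior odds × likelihood ratio, so prior odds = posterior odds ÷ LR.
Posterior odds = 0.930/(1−0.930) = 13.2857. LR = 0.94/0.12 = 7.8333.
Prior odds = 13.2857/7.8333 = 1.6961, so P(H) = 1.6961/(1+1.6961) ≈ 0.63.

P(H) = 0.63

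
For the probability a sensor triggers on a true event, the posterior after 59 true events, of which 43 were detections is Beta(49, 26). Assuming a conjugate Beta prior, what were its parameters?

Beta(6, 10)

Under Beta–binomial conjugacy the posterior parameters are (a+s, b+f).
Subtract the data counts: 49−43=6, 26−16=10.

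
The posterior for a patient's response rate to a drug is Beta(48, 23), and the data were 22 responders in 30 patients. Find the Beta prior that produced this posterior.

Beta(26, 15)

Under Beta–binomial conjugacy the posterior parameters are (α+s, β+f).
Subtract the data counts: 48−22=26, 23−8=15.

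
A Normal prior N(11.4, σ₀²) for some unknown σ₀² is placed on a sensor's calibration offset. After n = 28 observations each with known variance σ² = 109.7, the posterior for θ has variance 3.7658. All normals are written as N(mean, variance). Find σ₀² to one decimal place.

σ₀² = 97.0

Posterior precision equals prior precision plus data precision: 1/σ_n² = 1/σ₀² + n/σ².
So 1/σ₀² = 1/3.7658 − 28/109.7 = 0.265548 − 0.255242 = 0.010306.
Hence σ₀² = 1/0.010306 ≈ 97.0.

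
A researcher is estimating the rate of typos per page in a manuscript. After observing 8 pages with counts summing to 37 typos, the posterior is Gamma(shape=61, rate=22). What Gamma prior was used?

Gamma(shape=24, rate=14)

Gamma–Poisson conjugacy: posterior shape = α + Σxᵢ, posterior rate = β + n.
So α = 61 − 37 = 24 and β = 22 − 8 = 14.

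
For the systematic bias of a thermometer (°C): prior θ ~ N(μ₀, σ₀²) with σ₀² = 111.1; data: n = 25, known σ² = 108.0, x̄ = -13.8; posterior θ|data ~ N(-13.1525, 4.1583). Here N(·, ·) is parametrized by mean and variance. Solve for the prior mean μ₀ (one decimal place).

With known observation variance, the Normal–Normal posterior has precision τ_n = τ₀ + n/σ² and mean μ_n = (τ₀μ₀ + (n/σ²)x̄)/τ_n.
Here τ₀ = 1/111.1 = 0.009001 and τ_data = 25/108.0 = 0.231481, so τ_n = 0.240482.
Rearranging for μ₀: μ₀ = (μ_n·τ_n − τ_data·x̄)/τ₀ = (-13.1525·0.240482 − 0.231481·-13.8) / 0.009001 = 0.031498/0.009001 ≈ 3.5.

μ₀ = 3.5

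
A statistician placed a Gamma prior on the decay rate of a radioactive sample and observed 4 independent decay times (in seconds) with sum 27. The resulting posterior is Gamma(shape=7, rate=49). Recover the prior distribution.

Gamma(shape=3, rate=22)

Gamma–exponential conjugacy: posterior shape = α + n, posterior rate = β + Σtᵢ.
So α = 7 − 4 = 3 and β = 49 − 27 = 22.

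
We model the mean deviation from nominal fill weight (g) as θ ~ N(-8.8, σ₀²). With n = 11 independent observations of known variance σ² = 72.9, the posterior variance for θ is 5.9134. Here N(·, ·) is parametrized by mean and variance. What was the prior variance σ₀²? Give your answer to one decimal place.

For the Normal–Normal model with known σ², precisions add: τ_n = τ₀ + n/σ².
So 1/σ₀² = 1/5.9134 − 11/72.9 = 0.169107 − 0.150892 = 0.018215.
Hence σ₀² = 1/0.018215 ≈ 54.9.

σ₀² = 54.9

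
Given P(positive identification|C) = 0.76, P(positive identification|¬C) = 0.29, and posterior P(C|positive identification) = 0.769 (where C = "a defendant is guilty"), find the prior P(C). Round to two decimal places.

P(C) = 0.56

Bayes' rule in odds form gives O(C|E) = O(C)·[P(E|C)/P(E|¬C)], hence O(C) = O(C|E)/LR.
Posterior odds = 0.769/(1−0.769) = 3.3290. LR = 0.76/0.29 = 2.6207.
Prior odds = 3.3290/2.6207 = 1.2703, so P(C) = 1.2703/(1+1.2703) ≈ 0.56.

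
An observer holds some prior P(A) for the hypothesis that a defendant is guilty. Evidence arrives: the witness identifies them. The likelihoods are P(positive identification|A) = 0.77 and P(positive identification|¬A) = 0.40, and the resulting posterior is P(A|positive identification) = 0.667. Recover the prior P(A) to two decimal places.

In odds form, posterior odds = prior odds × likelihood ratio, so prior odds = posterior odds ÷ LR.
Posterior odds = 0.667/(1−0.667) = 2.0030. LR = 0.77/0.40 = 1.9250.
Prior odds = 2.0030/1.9250 = 1.0405, so P(A) = 1.0405/(1+1.0405) ≈ 0.51.

P(A) = 0.51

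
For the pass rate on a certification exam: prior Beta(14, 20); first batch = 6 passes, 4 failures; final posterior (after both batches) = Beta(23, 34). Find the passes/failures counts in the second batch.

3 passes and 10 failures

Sequential conjugate updates are equivalent to a single update on the pooled data, so total successes = posterior α − prior α and total failures = posterior β − prior β.
Total across both batches: 23−14=9 passes, 34−20=14 failures.
Subtract the first batch: 9−6=3 passes and 14−4=10 failures.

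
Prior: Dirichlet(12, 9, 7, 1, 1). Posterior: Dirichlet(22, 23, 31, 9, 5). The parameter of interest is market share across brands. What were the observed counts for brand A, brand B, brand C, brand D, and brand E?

counts (10, 14, 24, 8, 4)

For a Dirichlet(α) prior with multinomial counts c, the posterior is Dirichlet(α + c) componentwise.
Counts are posterior − prior componentwise: 22−12=10, 23−9=14, 31−7=24, 9−1=8, 5−1=4.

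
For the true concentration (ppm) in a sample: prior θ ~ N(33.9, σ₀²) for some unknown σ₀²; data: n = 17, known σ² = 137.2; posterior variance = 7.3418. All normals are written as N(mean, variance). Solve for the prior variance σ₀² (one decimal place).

For the Normal–Normal model with known σ², precisions add: τ_n = τ₀ + n/σ².
So 1/σ₀² = 1/7.3418 − 17/137.2 = 0.136206 − 0.123907 = 0.012299.
Hence σ₀² = 1/0.012299 ≈ 81.3.

σ₀² = 81.3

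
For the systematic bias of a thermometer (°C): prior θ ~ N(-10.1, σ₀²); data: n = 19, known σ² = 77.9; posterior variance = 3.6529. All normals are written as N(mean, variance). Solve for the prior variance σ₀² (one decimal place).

σ₀² = 33.5

Posterior precision equals prior precision plus data precision: 1/σ_n² = 1/σ₀² + n/σ².
So 1/σ₀² = 1/3.6529 − 19/77.9 = 0.273755 − 0.243902 = 0.029853.
Hence σ₀² = 1/0.029853 ≈ 33.5.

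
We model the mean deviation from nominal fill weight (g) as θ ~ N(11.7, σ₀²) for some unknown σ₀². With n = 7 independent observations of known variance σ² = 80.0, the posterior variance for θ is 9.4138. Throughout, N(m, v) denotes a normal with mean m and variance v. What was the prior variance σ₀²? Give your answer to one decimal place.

For the Normal–Normal model with known σ², precisions add: τ_n = τ₀ + n/σ².
So 1/σ₀² = 1/9.4138 − 7/80.0 = 0.106227 − 0.087500 = 0.018727.
Hence σ₀² = 1/0.018727 ≈ 53.4.

σ₀² = 53.4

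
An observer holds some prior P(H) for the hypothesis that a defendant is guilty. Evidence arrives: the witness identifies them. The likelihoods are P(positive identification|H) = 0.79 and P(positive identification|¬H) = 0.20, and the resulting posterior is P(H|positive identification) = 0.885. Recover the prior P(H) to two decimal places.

P(H) = 0.66

In odds form, posterior odds = prior odds × likelihood ratio, so prior odds = posterior odds ÷ LR.
Posterior odds = 0.885/(1−0.885) = 7.6957. LR = 0.79/0.20 = 3.9500.
Prior odds = 7.6957/3.9500 = 1.9483, so P(H) = 1.9483/(1+1.9483) ≈ 0.66.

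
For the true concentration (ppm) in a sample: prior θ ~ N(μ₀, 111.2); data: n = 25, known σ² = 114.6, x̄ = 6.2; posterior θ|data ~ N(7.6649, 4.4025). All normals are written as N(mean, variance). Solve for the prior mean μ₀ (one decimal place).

The posterior mean is a precision-weighted average: μ_n = (τ₀μ₀ + τ_data·x̄)/(τ₀+τ_data), with τ₀=1/σ₀² and τ_data=n/σ².
Here τ₀ = 1/111.2 = 0.008993 and τ_data = 25/114.6 = 0.218150, so τ_n = 0.227143.
Rearranging for μ₀: μ₀ = (μ_n·τ_n − τ_data·x̄)/τ₀ = (7.6649·0.227143 − 0.218150·6.2) / 0.008993 = 0.388498/0.008993 ≈ 43.2.

μ₀ = 43.2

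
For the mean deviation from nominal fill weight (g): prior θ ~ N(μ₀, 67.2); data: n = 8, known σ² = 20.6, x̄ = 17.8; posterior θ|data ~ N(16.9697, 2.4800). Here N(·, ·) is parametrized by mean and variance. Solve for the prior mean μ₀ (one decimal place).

The posterior mean is a precision-weighted average: μ_n = (τ₀μ₀ + τ_data·x̄)/(τ₀+τ_data), with τ₀=1/σ₀² and τ_data=n/σ².
Here τ₀ = 1/67.2 = 0.014881 and τ_data = 8/20.6 = 0.388350, so τ_n = 0.403231.
Rearranging for μ₀: μ₀ = (μ_n·τ_n − τ_data·x̄)/τ₀ = (16.9697·0.403231 − 0.388350·17.8) / 0.014881 = -0.069921/0.014881 ≈ -4.7.

μ₀ = -4.7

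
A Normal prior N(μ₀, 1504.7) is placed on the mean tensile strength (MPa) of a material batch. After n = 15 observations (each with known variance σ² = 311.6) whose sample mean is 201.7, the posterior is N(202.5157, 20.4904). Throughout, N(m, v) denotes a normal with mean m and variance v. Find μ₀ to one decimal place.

With known observation variance, the Normal–Normal posterior has precision τ_n = τ₀ + n/σ² and mean μ_n = (τ₀μ₀ + (n/σ²)x̄)/τ_n.
Here τ₀ = 1/1504.7 = 0.000665 and τ_data = 15/311.6 = 0.048139, so τ_n = 0.048804.
Rearranging for μ₀: μ₀ = (μ_n·τ_n − τ_data·x̄)/τ₀ = (202.5157·0.048804 − 0.048139·201.7) / 0.000665 = 0.173940/0.000665 ≈ 261.6.

μ₀ = 261.6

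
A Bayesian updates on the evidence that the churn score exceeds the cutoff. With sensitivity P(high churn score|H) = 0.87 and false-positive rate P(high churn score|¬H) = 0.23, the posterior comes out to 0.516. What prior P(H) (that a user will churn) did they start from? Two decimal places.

P(H) = 0.22

In odds form, posterior odds = prior odds × likelihood ratio, so prior odds = posterior odds ÷ LR.
Posterior odds = 0.516/(1−0.516) = 1.0661. LR = 0.87/0.23 = 3.7826.
Prior odds = 1.0661/3.7826 = 0.2818, so P(H) = 0.2818/(1+0.2818) ≈ 0.22.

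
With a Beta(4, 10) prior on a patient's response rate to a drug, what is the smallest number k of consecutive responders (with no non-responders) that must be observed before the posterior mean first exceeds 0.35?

After k responders and 0 non-responders the posterior is Beta(4+k, 10), with mean (4+k)/(4+10+k).
Set (4+k)/(14+k) > 0.35 and solve: k > (0.35·14 − 4)/(1 − 0.35) = 1.385.
The smallest integer exceeding 1.385 is 2.

k = 2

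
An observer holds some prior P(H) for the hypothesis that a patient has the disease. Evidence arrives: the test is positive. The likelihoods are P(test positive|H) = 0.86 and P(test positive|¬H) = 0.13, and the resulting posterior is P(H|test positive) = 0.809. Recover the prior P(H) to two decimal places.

Bayes' rule in odds form gives O(H|E) = O(H)·[P(E|H)/P(E|¬H)], hence O(H) = O(H|E)/LR.
Posterior odds = 0.809/(1−0.809) = 4.2356. LR = 0.86/0.13 = 6.6154.
Prior odds = 4.2356/6.6154 = 0.6403, so P(H) = 0.6403/(1+0.6403) ≈ 0.39.

P(H) = 0.39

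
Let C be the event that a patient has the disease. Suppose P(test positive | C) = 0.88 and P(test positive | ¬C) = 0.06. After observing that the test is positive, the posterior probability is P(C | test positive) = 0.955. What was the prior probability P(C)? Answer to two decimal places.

In odds form, posterior odds = prior odds × likelihood ratio, so prior odds = posterior odds ÷ LR.
Posterior odds = 0.955/(1−0.955) = 21.2222. LR = 0.88/0.06 = 14.6667.
Prior odds = 21.2222/14.6667 = 1.4470, so P(C) = 1.4470/(1+1.4470) ≈ 0.59.

P(C) = 0.59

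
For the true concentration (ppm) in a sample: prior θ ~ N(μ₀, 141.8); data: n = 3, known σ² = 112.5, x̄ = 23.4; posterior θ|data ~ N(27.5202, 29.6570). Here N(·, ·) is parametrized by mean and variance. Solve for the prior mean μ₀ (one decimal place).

The posterior mean is a precision-weighted average: μ_n = (τ₀μ₀ + τ_data·x̄)/(τ₀+τ_data), with τ₀=1/σ₀² and τ_data=n/σ².
Here τ₀ = 1/141.8 = 0.007052 and τ_data = 3/112.5 = 0.026667, so τ_n = 0.033719.
Rearranging for μ₀: μ₀ = (μ_n·τ_n − τ_data·x̄)/τ₀ = (27.5202·0.033719 − 0.026667·23.4) / 0.007052 = 0.303946/0.007052 ≈ 43.1.

μ₀ = 43.1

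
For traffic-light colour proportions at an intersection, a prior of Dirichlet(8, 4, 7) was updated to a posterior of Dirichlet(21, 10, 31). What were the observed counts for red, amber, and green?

For a Dirichlet(α) prior with multinomial counts c, the posterior is Dirichlet(α + c) componentwise.
Counts are posterior − prior componentwise: 21−8=13, 10−4=6, 31−7=24.

counts (13, 6, 24)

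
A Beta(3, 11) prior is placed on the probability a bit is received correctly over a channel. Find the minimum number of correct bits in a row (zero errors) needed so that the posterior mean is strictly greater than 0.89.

After k correct bits and 0 errors the posterior is Beta(3+k, 11), with mean (3+k)/(3+11+k).
Set (3+k)/(14+k) > 0.89 and solve: k > (0.89·14 − 3)/(1 − 0.89) = 86.000.
The smallest integer exceeding 86.000 is 87.

k = 87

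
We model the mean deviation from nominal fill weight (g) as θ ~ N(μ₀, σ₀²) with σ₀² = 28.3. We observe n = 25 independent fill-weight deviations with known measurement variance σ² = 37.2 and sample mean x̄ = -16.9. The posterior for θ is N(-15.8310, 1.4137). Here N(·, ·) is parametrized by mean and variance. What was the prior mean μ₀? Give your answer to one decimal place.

The posterior mean is a precision-weighted average: μ_n = (τ₀μ₀ + τ_data·x̄)/(τ₀+τ_data), with τ₀=1/σ₀² and τ_data=n/σ².
Here τ₀ = 1/28.3 = 0.035336 and τ_data = 25/37.2 = 0.672043, so τ_n = 0.707379.
Rearranging for μ₀: μ₀ = (μ_n·τ_n − τ_data·x̄)/τ₀ = (-15.8310·0.707379 − 0.672043·-16.9) / 0.035336 = 0.159010/0.035336 ≈ 4.5.

μ₀ = 4.5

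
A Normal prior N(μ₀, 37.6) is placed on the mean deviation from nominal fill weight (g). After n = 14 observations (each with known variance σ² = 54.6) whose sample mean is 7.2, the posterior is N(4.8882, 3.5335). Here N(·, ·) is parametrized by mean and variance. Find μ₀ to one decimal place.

μ₀ = -17.4

The posterior mean is a precision-weighted average: μ_n = (τ₀μ₀ + τ_data·x̄)/(τ₀+τ_data), with τ₀=1/σ₀² and τ_data=n/σ².
Here τ₀ = 1/37.6 = 0.026596 and τ_data = 14/54.6 = 0.256410, so τ_n = 0.283006.
Rearranging for μ₀: μ₀ = (μ_n·τ_n − τ_data·x̄)/τ₀ = (4.8882·0.283006 − 0.256410·7.2) / 0.026596 = -0.462762/0.026596 ≈ -17.4.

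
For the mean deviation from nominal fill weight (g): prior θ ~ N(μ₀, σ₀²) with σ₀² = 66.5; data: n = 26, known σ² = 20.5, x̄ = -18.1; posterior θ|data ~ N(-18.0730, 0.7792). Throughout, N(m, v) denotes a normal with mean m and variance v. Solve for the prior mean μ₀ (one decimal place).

μ₀ = -15.8

The posterior mean is a precision-weighted average: μ_n = (τ₀μ₀ + τ_data·x̄)/(τ₀+τ_data), with τ₀=1/σ₀² and τ_data=n/σ².
Here τ₀ = 1/66.5 = 0.015038 and τ_data = 26/20.5 = 1.268293, so τ_n = 1.283331.
Rearranging for μ₀: μ₀ = (μ_n·τ_n − τ_data·x̄)/τ₀ = (-18.0730·1.283331 − 1.268293·-18.1) / 0.015038 = -0.237538/0.015038 ≈ -15.8.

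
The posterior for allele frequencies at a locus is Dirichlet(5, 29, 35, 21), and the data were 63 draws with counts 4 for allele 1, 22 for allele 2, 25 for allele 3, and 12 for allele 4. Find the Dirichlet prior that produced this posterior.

Dirichlet(1, 7, 10, 9)

For a Dirichlet(α) prior with multinomial counts c, the posterior is Dirichlet(α + c) componentwise.
Subtract each count from the matching posterior parameter: 5−4=1, 29−22=7, 35−25=10, 21−12=9.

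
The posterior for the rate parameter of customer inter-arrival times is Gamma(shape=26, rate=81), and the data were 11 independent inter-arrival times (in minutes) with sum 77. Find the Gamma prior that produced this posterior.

Gamma(shape=15, rate=4)

For an exponential likelihood with a Gamma(α, β) prior on the rate, n observations with total T give posterior Gamma(α+n, β+T).
So α = 26 − 11 = 15 and β = 81 − 77 = 4.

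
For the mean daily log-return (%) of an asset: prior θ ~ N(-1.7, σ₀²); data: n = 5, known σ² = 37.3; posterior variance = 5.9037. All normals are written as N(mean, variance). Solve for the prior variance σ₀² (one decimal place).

σ₀² = 28.3

Posterior precision equals prior precision plus data precision: 1/σ_n² = 1/σ₀² + n/σ².
So 1/σ₀² = 1/5.9037 − 5/37.3 = 0.169385 − 0.134048 = 0.035337.
Hence σ₀² = 1/0.035337 ≈ 28.3.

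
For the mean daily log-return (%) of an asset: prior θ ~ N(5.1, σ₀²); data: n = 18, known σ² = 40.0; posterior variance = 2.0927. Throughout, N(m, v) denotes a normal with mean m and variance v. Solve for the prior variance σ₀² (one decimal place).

Posterior precision equals prior precision plus data precision: 1/σ_n² = 1/σ₀² + n/σ².
So 1/σ₀² = 1/2.0927 − 18/40.0 = 0.477852 − 0.450000 = 0.027852.
Hence σ₀² = 1/0.027852 ≈ 35.9.

σ₀² = 35.9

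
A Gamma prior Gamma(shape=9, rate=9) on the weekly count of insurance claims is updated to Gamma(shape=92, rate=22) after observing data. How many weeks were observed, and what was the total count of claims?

n = 13 weeks with total 83 claims

A Gamma(α, β) prior (rate parametrization) on a Poisson rate with n observations summing to S gives posterior Gamma(α+S, β+n).
Matching: Σxᵢ = 92 − 9 = 83 and n = 22 − 9 = 13.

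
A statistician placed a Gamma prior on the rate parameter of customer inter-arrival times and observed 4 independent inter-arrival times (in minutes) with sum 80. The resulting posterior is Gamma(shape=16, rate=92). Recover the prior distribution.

Gamma(shape=12, rate=12)

Gamma–exponential conjugacy: posterior shape = α + n, posterior rate = β + Σtᵢ.
So α = 16 − 4 = 12 and β = 92 − 80 = 12.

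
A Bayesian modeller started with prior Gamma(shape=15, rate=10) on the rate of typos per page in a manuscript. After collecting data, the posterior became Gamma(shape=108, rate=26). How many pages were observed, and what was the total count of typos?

Gamma–Poisson conjugacy: posterior shape = α + Σxᵢ, posterior rate = β + n.
Matching: Σxᵢ = 108 − 15 = 93 and n = 26 − 10 = 16.

n = 16 pages with total 93 typos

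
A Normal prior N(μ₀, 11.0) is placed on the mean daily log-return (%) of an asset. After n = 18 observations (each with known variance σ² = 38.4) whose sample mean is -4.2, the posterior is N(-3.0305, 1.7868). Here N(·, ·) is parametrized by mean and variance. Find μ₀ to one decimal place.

μ₀ = 3.0

The posterior mean is a precision-weighted average: μ_n = (τ₀μ₀ + τ_data·x̄)/(τ₀+τ_data), with τ₀=1/σ₀² and τ_data=n/σ².
Here τ₀ = 1/11.0 = 0.090909 and τ_data = 18/38.4 = 0.468750, so τ_n = 0.559659.
Rearranging for μ₀: μ₀ = (μ_n·τ_n − τ_data·x̄)/τ₀ = (-3.0305·0.559659 − 0.468750·-4.2) / 0.090909 = 0.272703/0.090909 ≈ 3.0.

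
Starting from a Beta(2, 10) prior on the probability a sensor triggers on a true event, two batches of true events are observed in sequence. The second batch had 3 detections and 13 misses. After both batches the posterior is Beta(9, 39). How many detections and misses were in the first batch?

4 detections and 16 misses

Because Beta–binomial updating is additive in the counts, the combined data contributed (α_post−α_prior, β_post−β_prior) successes and failures.
Total across both batches: 9−2=7 detections, 39−10=29 misses.
Subtract the second batch: 7−3=4 detections and 29−13=16 misses.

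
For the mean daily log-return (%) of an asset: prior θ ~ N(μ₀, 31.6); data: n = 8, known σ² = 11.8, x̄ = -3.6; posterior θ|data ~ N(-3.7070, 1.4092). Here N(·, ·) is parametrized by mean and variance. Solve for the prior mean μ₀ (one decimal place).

μ₀ = -6.0

The posterior mean is a precision-weighted average: μ_n = (τ₀μ₀ + τ_data·x̄)/(τ₀+τ_data), with τ₀=1/σ₀² and τ_data=n/σ².
Here τ₀ = 1/31.6 = 0.031646 and τ_data = 8/11.8 = 0.677966, so τ_n = 0.709612.
Rearranging for μ₀: μ₀ = (μ_n·τ_n − τ_data·x̄)/τ₀ = (-3.7070·0.709612 − 0.677966·-3.6) / 0.031646 = -0.189854/0.031646 ≈ -6.0.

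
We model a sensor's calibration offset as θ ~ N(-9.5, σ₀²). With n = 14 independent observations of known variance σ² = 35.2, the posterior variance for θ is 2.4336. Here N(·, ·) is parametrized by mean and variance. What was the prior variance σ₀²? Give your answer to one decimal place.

Posterior precision equals prior precision plus data precision: 1/σ_n² = 1/σ₀² + n/σ².
So 1/σ₀² = 1/2.4336 − 14/35.2 = 0.410914 − 0.397727 = 0.013187.
Hence σ₀² = 1/0.013187 ≈ 75.8.

σ₀² = 75.8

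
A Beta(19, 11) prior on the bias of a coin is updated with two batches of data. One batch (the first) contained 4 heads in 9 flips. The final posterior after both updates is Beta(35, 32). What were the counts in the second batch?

12 heads and 16 tails

Because Beta–binomial updating is additive in the counts, the combined data contributed (α_post−α_prior, β_post−β_prior) successes and failures.
Total across both batches: 35−19=16 heads, 32−11=21 tails.
Subtract the first batch: 16−4=12 heads and 21−5=16 tails.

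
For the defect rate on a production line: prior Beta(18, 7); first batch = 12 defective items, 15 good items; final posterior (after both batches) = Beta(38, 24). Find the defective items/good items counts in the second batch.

8 defective items and 2 good items

Sequential conjugate updates are equivalent to a single update on the pooled data, so total successes = posterior α − prior α and total failures = posterior β − prior β.
Total across both batches: 38−18=20 defective items, 24−7=17 good items.
Subtract the first batch: 20−12=8 defective items and 17−15=2 good items.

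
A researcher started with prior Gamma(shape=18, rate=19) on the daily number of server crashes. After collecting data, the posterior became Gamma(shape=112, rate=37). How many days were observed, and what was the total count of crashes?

n = 18 days with total 94 crashes

Gamma–Poisson conjugacy: posterior shape = α + Σxᵢ, posterior rate = β + n.
Matching: Σxᵢ = 112 − 18 = 94 and n = 37 − 19 = 18.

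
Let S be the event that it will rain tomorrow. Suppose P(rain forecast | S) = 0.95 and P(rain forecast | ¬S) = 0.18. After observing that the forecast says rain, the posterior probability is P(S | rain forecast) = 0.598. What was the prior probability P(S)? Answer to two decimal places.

In odds form, posterior odds = prior odds × likelihood ratio, so prior odds = posterior odds ÷ LR.
Posterior odds = 0.598/(1−0.598) = 1.4876. LR = 0.95/0.18 = 5.2778.
Prior odds = 1.4876/5.2778 = 0.2819, so P(S) = 0.2819/(1+0.2819) ≈ 0.22.

P(S) = 0.22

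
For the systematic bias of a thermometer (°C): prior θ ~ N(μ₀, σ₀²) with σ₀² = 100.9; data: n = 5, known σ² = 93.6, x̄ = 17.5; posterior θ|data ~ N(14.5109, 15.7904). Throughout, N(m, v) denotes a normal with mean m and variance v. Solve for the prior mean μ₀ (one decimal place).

With known observation variance, the Normal–Normal posterior has precision τ_n = τ₀ + n/σ² and mean μ_n = (τ₀μ₀ + (n/σ²)x̄)/τ_n.
Here τ₀ = 1/100.9 = 0.009911 and τ_data = 5/93.6 = 0.053419, so τ_n = 0.063330.
Rearranging for μ₀: μ₀ = (μ_n·τ_n − τ_data·x̄)/τ₀ = (14.5109·0.063330 − 0.053419·17.5) / 0.009911 = -0.015857/0.009911 ≈ -1.6.

μ₀ = -1.6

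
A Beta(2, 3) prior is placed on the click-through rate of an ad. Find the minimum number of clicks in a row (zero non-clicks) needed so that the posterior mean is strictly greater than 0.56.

k = 2

After k clicks and 0 non-clicks the posterior is Beta(2+k, 3), with mean (2+k)/(2+3+k).
Set (2+k)/(5+k) > 0.56 and solve: k > (0.56·5 − 2)/(1 − 0.56) = 1.818.
The smallest integer exceeding 1.818 is 2.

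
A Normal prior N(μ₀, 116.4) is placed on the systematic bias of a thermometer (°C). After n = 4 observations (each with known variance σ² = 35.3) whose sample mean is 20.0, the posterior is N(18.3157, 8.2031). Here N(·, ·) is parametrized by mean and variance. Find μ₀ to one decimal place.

The posterior mean is a precision-weighted average: μ_n = (τ₀μ₀ + τ_data·x̄)/(τ₀+τ_data), with τ₀=1/σ₀² and τ_data=n/σ².
Here τ₀ = 1/116.4 = 0.008591 and τ_data = 4/35.3 = 0.113314, so τ_n = 0.121905.
Rearranging for μ₀: μ₀ = (μ_n·τ_n − τ_data·x̄)/τ₀ = (18.3157·0.121905 − 0.113314·20.0) / 0.008591 = -0.033505/0.008591 ≈ -3.9.

μ₀ = -3.9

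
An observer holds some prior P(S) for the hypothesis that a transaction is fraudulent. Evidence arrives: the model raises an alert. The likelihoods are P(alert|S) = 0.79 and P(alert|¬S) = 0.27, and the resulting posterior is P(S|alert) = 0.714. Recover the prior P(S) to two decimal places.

In odds form, posterior odds = prior odds × likelihood ratio, so prior odds = posterior odds ÷ LR.
Posterior odds = 0.714/(1−0.714) = 2.4965. LR = 0.79/0.27 = 2.9259.
Prior odds = 2.4965/2.9259 = 0.8532, so P(S) = 0.8532/(1+0.8532) ≈ 0.46.

P(S) = 0.46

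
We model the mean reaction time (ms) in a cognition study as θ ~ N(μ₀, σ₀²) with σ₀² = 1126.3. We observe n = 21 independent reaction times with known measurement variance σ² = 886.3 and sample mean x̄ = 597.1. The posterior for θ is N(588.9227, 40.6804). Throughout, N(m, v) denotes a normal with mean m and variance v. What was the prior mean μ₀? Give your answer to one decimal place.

With known observation variance, the Normal–Normal posterior has precision τ_n = τ₀ + n/σ² and mean μ_n = (τ₀μ₀ + (n/σ²)x̄)/τ_n.
Here τ₀ = 1/1126.3 = 0.000888 and τ_data = 21/886.3 = 0.023694, so τ_n = 0.024582.
Rearranging for μ₀: μ₀ = (μ_n·τ_n − τ_data·x̄)/τ₀ = (588.9227·0.024582 − 0.023694·597.1) / 0.000888 = 0.329210/0.000888 ≈ 370.7.

μ₀ = 370.7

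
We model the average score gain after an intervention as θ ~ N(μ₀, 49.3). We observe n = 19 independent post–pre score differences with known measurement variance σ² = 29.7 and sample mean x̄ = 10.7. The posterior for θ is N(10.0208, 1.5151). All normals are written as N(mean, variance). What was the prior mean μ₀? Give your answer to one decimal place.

The posterior mean is a precision-weighted average: μ_n = (τ₀μ₀ + τ_data·x̄)/(τ₀+τ_data), with τ₀=1/σ₀² and τ_data=n/σ².
Here τ₀ = 1/49.3 = 0.020284 and τ_data = 19/29.7 = 0.639731, so τ_n = 0.660015.
Rearranging for μ₀: μ₀ = (μ_n·τ_n − τ_data·x̄)/τ₀ = (10.0208·0.660015 − 0.639731·10.7) / 0.020284 = -0.231243/0.020284 ≈ -11.4.

μ₀ = -11.4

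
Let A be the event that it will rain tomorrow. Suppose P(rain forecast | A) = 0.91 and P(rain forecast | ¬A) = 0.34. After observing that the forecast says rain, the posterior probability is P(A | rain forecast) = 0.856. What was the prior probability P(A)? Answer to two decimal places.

In odds form, posterior odds = prior odds × likelihood ratio, so prior odds = posterior odds ÷ LR.
Posterior odds = 0.856/(1−0.856) = 5.9444. LR = 0.91/0.34 = 2.6765.
Prior odds = 5.9444/2.6765 = 2.2210, so P(A) = 2.2210/(1+2.2210) ≈ 0.69.

P(A) = 0.69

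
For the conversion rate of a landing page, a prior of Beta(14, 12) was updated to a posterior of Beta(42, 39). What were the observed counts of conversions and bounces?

Beta is conjugate to the binomial likelihood: posterior = Beta(a+s, b+f).
So s = 42 − 14 = 28 and f = 39 − 12 = 27.

28 conversions and 27 bounces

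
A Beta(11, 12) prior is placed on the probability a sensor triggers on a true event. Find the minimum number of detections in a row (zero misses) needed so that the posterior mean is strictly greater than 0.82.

k = 44

After k detections and 0 misses the posterior is Beta(11+k, 12), with mean (11+k)/(11+12+k).
Set (11+k)/(23+k) > 0.82 and solve: k > (0.82·23 − 11)/(1 − 0.82) = 43.667.
The smallest integer exceeding 43.667 is 44.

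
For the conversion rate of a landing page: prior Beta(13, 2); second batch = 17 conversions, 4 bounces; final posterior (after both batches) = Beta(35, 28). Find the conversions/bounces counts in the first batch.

Sequential conjugate updates are equivalent to a single update on the pooled data, so total successes = posterior α − prior α and total failures = posterior β − prior β.
Total across both batches: 35−13=22 conversions, 28−2=26 bounces.
Subtract the second batch: 22−17=5 conversions and 26−4=22 bounces.

5 conversions and 22 bounces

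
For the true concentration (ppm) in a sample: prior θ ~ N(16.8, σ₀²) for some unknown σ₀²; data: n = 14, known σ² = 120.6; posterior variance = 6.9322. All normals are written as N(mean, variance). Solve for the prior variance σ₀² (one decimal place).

For the Normal–Normal model with known σ², precisions add: τ_n = τ₀ + n/σ².
So 1/σ₀² = 1/6.9322 − 14/120.6 = 0.144254 − 0.116086 = 0.028168.
Hence σ₀² = 1/0.028168 ≈ 35.5.

σ₀² = 35.5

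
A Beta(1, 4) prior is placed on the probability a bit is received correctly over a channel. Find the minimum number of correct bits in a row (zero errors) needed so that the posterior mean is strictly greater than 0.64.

k = 7

After k correct bits and 0 errors the posterior is Beta(1+k, 4), with mean (1+k)/(1+4+k).
Set (1+k)/(5+k) > 0.64 and solve: k > (0.64·5 − 1)/(1 − 0.64) = 6.111.
The smallest integer exceeding 6.111 is 7, and checking k=7: (8)/(12) = 0.6667 > 0.64.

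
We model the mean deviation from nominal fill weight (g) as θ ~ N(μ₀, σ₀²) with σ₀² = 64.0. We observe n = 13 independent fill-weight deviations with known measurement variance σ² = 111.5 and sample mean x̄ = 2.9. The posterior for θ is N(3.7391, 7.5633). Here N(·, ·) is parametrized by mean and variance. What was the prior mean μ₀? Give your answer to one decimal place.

The posterior mean is a precision-weighted average: μ_n = (τ₀μ₀ + τ_data·x̄)/(τ₀+τ_data), with τ₀=1/σ₀² and τ_data=n/σ².
Here τ₀ = 1/64.0 = 0.015625 and τ_data = 13/111.5 = 0.116592, so τ_n = 0.132217.
Rearranging for μ₀: μ₀ = (μ_n·τ_n − τ_data·x̄)/τ₀ = (3.7391·0.132217 − 0.116592·2.9) / 0.015625 = 0.156256/0.015625 ≈ 10.0.

μ₀ = 10.0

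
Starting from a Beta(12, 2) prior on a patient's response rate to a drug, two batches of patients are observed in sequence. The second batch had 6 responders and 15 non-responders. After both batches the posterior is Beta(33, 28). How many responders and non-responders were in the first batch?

15 responders and 11 non-responders

Sequential conjugate updates are equivalent to a single update on the pooled data, so total successes = posterior α − prior α and total failures = posterior β − prior β.
Total across both batches: 33−12=21 responders, 28−2=26 non-responders.
Subtract the second batch: 21−6=15 responders and 26−15=11 non-responders.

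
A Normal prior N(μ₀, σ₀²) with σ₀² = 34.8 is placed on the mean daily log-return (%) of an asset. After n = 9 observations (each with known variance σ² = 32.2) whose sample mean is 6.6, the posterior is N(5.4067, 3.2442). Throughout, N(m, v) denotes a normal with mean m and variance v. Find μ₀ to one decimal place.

With known observation variance, the Normal–Normal posterior has precision τ_n = τ₀ + n/σ² and mean μ_n = (τ₀μ₀ + (n/σ²)x̄)/τ_n.
Here τ₀ = 1/34.8 = 0.028736 and τ_data = 9/32.2 = 0.279503, so τ_n = 0.308239.
Rearranging for μ₀: μ₀ = (μ_n·τ_n − τ_data·x̄)/τ₀ = (5.4067·0.308239 − 0.279503·6.6) / 0.028736 = -0.178164/0.028736 ≈ -6.2.

μ₀ = -6.2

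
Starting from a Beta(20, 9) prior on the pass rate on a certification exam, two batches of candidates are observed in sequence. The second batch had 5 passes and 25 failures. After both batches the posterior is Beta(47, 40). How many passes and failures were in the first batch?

22 passes and 6 failures

Sequential conjugate updates are equivalent to a single update on the pooled data, so total successes = posterior α − prior α and total failures = posterior β − prior β.
Total across both batches: 47−20=27 passes, 40−9=31 failures.
Subtract the second batch: 27−5=22 passes and 31−25=6 failures.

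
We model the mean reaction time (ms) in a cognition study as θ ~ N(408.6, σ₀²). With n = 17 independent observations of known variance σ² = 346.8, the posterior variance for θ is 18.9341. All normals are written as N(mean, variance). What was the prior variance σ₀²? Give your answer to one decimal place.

Posterior precision equals prior precision plus data precision: 1/σ_n² = 1/σ₀² + n/σ².
So 1/σ₀² = 1/18.9341 − 17/346.8 = 0.052815 − 0.049020 = 0.003795.
Hence σ₀² = 1/0.003795 ≈ 263.5.

σ₀² = 263.5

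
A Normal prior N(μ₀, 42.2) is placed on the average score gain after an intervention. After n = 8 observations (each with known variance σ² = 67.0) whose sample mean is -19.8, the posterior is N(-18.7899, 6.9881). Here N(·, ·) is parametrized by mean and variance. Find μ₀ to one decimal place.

The posterior mean is a precision-weighted average: μ_n = (τ₀μ₀ + τ_data·x̄)/(τ₀+τ_data), with τ₀=1/σ₀² and τ_data=n/σ².
Here τ₀ = 1/42.2 = 0.023697 and τ_data = 8/67.0 = 0.119403, so τ_n = 0.143100.
Rearranging for μ₀: μ₀ = (μ_n·τ_n − τ_data·x̄)/τ₀ = (-18.7899·0.143100 − 0.119403·-19.8) / 0.023697 = -0.324655/0.023697 ≈ -13.7.

μ₀ = -13.7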